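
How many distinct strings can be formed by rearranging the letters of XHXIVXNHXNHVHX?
14! / (2! × 2! × 1! × 5! × 4!) = 7567560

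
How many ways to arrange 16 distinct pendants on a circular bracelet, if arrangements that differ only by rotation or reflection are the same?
(16-1)!/2 = 1307674368000/2 = 653837184000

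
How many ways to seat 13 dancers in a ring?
Circular: fix one position, arrange the rest. (13-1)! = 479001600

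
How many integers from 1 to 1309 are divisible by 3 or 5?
⌊1309/3⌋ + ⌊1309/5⌋ - ⌊1309/15⌋ = 436 + 261 - 87 = 610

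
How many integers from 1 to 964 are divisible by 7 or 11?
⌊964/7⌋ + ⌊964/11⌋ - ⌊964/77⌋ = 137 + 87 - 12 = 212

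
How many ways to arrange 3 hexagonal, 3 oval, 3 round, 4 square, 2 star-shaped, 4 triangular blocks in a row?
19! / (3! × 3! × 3! × 4! × 2! × 4!) = 488864376000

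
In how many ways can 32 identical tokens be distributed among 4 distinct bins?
C(32+4-1, 4-1) = C(35, 3) = 6545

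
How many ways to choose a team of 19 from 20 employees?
C(20,19) = 20!/(19!×1!) = 20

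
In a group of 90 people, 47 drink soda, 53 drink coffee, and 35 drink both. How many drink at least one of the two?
|A∪B| = |A| + |B| - |A∩B| = 47 + 53 - 35 = 65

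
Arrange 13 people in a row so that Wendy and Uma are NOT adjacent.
Total - adjacent = 13! - (13-1)!×2 = 6227020800 - 958003200 = 5269017600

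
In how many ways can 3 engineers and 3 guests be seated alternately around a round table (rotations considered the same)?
Fix one of the engineers: (3-1)! ways for the remaining engineers, × 3! ways for the guests = 2 × 6 = 12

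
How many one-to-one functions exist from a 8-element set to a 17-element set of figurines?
P(17,8) = 17!/(17-8)! = 980179200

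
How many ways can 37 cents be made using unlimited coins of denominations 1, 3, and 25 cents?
Coefficient of x^37 in 1/(1-x^1) · 1/(1-x^3) · 1/(1-x^25). Case on j = number of 25-cent coins (j = 0..1); remainder r = 37 - 25j is made from {1,3} in ⌊r/3⌋+1 ways. r = 37, 12 → 13 + 5 = 18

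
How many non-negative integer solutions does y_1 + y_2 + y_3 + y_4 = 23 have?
C(23+4-1, 4-1) = C(26, 3) = 2600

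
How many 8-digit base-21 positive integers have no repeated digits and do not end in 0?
Last digit: 20 nonzero choices. First digit: 19 (nonzero, ≠last). Middle 6: P(19,6) = 19535040. Total = 7423315200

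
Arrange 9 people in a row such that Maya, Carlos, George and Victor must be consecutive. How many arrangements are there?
Treat the 4 as one block: (9-4+1)! × 4! = 720 × 24 = 17280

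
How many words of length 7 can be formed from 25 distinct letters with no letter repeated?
P(25,7) = 25!/(25-7)! = 2422728000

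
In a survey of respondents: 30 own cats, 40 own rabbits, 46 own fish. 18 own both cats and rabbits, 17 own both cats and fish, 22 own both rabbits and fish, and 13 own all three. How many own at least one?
|A∪B∪C| = 30+40+46-18-17-22+13 = 72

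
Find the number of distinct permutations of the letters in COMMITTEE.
9! / (1! × 1! × 2! × 1! × 2! × 2!) = 45360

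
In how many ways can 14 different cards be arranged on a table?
14! = 87178291200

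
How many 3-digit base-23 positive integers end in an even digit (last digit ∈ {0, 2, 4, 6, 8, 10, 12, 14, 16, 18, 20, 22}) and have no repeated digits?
Last∈{0,2,4,6,8,10,12,14,16,18,20,22}. Last=0: 462. Last nonzero: 11×21×P(21,1) = 4851. Total = 5313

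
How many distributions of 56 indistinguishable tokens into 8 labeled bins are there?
C(56+8-1, 8-1) = C(63, 7) = 553270671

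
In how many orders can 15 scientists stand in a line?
15! = 1307674368000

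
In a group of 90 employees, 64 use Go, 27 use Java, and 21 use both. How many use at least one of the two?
|A∪B| = |A| + |B| - |A∩B| = 64 + 27 - 21 = 70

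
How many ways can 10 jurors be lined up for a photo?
10! = 3628800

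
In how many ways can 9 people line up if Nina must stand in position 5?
Fix one position: (9-1)! = 40320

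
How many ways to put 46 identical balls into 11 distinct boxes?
C(46+11-1, 11-1) = C(56, 10) = 35607051480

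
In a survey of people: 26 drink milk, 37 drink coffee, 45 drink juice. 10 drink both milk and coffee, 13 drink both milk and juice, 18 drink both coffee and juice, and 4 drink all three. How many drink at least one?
|A∪B∪C| = 26+37+45-10-13-18+4 = 71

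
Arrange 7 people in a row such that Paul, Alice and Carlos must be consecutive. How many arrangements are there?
Treat the 3 as one block: (7-3+1)! × 3! = 120 × 6 = 720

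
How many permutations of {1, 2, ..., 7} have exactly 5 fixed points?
Choose the 5 fixed points C(7,5) = 21, derange the rest: !2 = Σ_{j=0}^{2} (-1)^j·2!/j! = 2 - 2 + 1 = 1. Product = 21 × 1 = 21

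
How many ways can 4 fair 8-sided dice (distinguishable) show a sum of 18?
Coefficient of x^18 in (x + x² + ... + x^8)^4. By inclusion-exclusion on dice exceeding 8: Σ_j (-1)^j C(4,j)·C(18-1-8j, 3) = C(4,0)·C(17,3) - C(4,1)·C(9,3) = 1·680 - 4·84 = 344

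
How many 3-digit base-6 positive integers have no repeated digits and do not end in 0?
Last digit: 5 nonzero choices. First digit: 4 (nonzero, ≠last). Middle 1: P(4,1) = 4. Total = 80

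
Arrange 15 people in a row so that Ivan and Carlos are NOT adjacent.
Total - adjacent = 15! - (15-1)!×2 = 1307674368000 - 174356582400 = 1133317785600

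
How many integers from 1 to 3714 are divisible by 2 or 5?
⌊3714/2⌋ + ⌊3714/5⌋ - ⌊3714/10⌋ = 1857 + 742 - 371 = 2228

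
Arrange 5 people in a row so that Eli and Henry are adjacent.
Treat as block: (5-1)! × 2! = 24 × 2 = 48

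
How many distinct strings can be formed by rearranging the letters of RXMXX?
5! / (1! × 1! × 3!) = 20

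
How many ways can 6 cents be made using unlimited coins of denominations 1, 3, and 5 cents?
Coefficient of x^6 in 1/(1-x^1) · 1/(1-x^3) · 1/(1-x^5). Case on j = number of 5-cent coins (j = 0..1); remainder r = 6 - 5j is made from {1,3} in ⌊r/3⌋+1 ways. r = 6, 1 → 3 + 1 = 4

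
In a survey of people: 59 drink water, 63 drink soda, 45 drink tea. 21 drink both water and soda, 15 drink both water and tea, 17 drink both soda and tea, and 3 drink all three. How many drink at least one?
|A∪B∪C| = 59+63+45-21-15-17+3 = 117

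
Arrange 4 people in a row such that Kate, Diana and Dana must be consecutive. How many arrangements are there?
Treat the 3 as one block: (4-3+1)! × 3! = 2 × 6 = 12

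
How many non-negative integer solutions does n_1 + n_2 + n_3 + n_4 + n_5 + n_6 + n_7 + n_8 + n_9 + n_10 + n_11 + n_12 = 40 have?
C(40+12-1, 12-1) = C(51, 11) = 47626016970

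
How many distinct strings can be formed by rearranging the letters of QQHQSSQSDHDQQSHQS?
17! / (3! × 2! × 5! × 7!) = 49008960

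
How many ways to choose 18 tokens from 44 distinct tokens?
C(44,18) = 44!/(18!×26!) = 1029530696964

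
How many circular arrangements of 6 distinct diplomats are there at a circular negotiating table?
Circular: fix one position, arrange the rest. (6-1)! = 120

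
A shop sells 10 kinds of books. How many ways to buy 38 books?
C(38+10-1, 10-1) = C(47, 9) = 1362649145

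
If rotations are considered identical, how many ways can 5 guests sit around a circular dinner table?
Circular: fix one position, arrange the rest. (5-1)! = 24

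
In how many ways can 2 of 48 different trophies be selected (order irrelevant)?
C(48,2) = 48!/(2!×46!) = 1128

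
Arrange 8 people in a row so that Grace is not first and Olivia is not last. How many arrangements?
By inclusion-exclusion: 8! - 2×(8-1)! + (8-2)! = 40320 - 10080 + 720 = 30960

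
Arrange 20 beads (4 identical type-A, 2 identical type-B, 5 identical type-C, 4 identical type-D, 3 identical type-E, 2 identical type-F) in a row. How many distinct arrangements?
20! / (4! × 2! × 5! × 4! × 3! × 2!) = 1466593128000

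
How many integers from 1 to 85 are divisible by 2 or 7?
⌊85/2⌋ + ⌊85/7⌋ - ⌊85/14⌋ = 42 + 12 - 6 = 48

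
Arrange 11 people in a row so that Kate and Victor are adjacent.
Treat as block: (11-1)! × 2! = 3628800 × 2 = 7257600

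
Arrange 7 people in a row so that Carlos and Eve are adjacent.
Treat as block: (7-1)! × 2! = 720 × 2 = 1440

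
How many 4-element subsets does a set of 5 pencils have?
C(5,4) = 5!/(4!×1!) = 5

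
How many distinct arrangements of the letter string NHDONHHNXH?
10! / (1! × 1! × 1! × 3! × 4!) = 25200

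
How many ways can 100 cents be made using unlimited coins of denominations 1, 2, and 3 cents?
Coefficient of x^100 in 1/(1-x^1) · 1/(1-x^2) · 1/(1-x^3). Case on j = number of 3-cent coins (j = 0..33); remainder r = 100 - 3j is made from {1,2} in ⌊r/2⌋+1 ways. r = 100, 97, 94, 91, 88, 85, 82, 79, 76, 73, 70, 67, 64, 61, 58, 55, 52, 49, 46, 43, 40, 37, 34, 31, 28, 25, 22, 19, 16, 13, 10, 7, 4, 1 → 51 + 49 + 48 + 46 + 45 + 43 + 42 + 40 + 39 + 37 + 36 + 34 + 33 + 31 + 30 + 28 + 27 + 25 + 24 + 22 + 21 + 19 + 18 + 16 + 15 + 13 + 12 + 10 + 9 + 7 + 6 + 4 + 3 + 1 = 884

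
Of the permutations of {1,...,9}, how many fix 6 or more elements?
Exactly j fixed points: C(9,j)·!(9-j); sum over j ≥ 6 (derangement numbers via !m = (m-1)·(!(m-1) + !(m-2)): !0..!3 = 1, 0, 1, 2). Σ_{j=6}^{9} C(9,j)·!(9-j) = C(9,6)·!3 + C(9,7)·!2 + C(9,8)·!1 + C(9,9)·!0 = 84·2 + 36·1 + 9·0 + 1·1 = 205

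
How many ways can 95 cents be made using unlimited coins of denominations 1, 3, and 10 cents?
Coefficient of x^95 in 1/(1-x^1) · 1/(1-x^3) · 1/(1-x^10). Case on j = number of 10-cent coins (j = 0..9); remainder r = 95 - 10j is made from {1,3} in ⌊r/3⌋+1 ways. r = 95, 85, 75, 65, 55, 45, 35, 25, 15, 5 → 32 + 29 + 26 + 22 + 19 + 16 + 12 + 9 + 6 + 2 = 173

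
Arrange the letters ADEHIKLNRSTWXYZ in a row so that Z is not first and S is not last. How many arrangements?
By inclusion-exclusion: 15! - 2×(15-1)! + (15-2)! = 1307674368000 - 174356582400 + 6227020800 = 1139544806400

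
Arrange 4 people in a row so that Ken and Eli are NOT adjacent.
Total - adjacent = 4! - (4-1)!×2 = 24 - 12 = 12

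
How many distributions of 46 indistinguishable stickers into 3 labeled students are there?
C(46+3-1, 3-1) = C(48, 2) = 1128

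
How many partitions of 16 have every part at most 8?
Let r_j(i) = number of partitions of i into parts ≤ j, for i = 0..16. r_1(i) = 1 for all i; r_j(i) = r_{j-1}(i) + r_j(i-j). Rows j = 2..8: ≤2: 1 1 2 2 3 3 4 4 5 5 6 6 7 7 8 8 9; ≤3: 1 1 2 3 4 5 7 8 10 12 14 16 19 21 24 27 30; ≤4: 1 1 2 3 5 6 9 11 15 18 23 27 34 39 47 54 64; ≤5: 1 1 2 3 5 7 10 13 18 23 30 37 47 57 70 84 101; ≤6: 1 1 2 3 5 7 11 14 20 26 35 44 58 71 90 110 136; ≤7: 1 1 2 3 5 7 11 15 21 28 38 49 65 82 105 131 164; ≤8: 1 1 2 3 5 7 11 15 22 29 40 52 70 89 116 146 186. r_8(16) = 186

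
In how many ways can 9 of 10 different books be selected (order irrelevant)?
C(10,9) = 10!/(9!×1!) = 10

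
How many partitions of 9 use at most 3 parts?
By conjugation, equals partitions of 9 into parts ≤ 3. Let r_j(i) = number of partitions of i into parts ≤ j, for i = 0..9. r_1(i) = 1 for all i; r_j(i) = r_{j-1}(i) + r_j(i-j). Rows j = 2..3: ≤2: 1 1 2 2 3 3 4 4 5 5; ≤3: 1 1 2 3 4 5 7 8 10 12. r_3(9) = 12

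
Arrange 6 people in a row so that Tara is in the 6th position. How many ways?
Fix one position: (6-1)! = 120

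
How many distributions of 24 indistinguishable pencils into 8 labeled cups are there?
C(24+8-1, 8-1) = C(31, 7) = 2629575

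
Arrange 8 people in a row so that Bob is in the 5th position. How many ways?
Fix one position: (8-1)! = 5040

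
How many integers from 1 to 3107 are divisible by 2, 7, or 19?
⌊3107/2⌋+⌊3107/7⌋+⌊3107/19⌋ - ⌊3107/14⌋-⌊3107/38⌋-⌊3107/133⌋ + ⌊3107/266⌋ = 1553+443+163 - 221-81-23 + 11 = 1845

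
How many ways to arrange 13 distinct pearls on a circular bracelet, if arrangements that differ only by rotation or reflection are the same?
(13-1)!/2 = 479001600/2 = 239500800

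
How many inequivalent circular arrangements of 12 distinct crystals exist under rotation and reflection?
(12-1)!/2 = 39916800/2 = 19958400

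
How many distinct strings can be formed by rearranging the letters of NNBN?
4! / (1! × 3!) = 4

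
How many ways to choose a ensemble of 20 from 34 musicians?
C(34,20) = 34!/(20!×14!) = 1391975640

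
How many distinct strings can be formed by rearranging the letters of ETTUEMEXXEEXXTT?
15! / (5! × 1! × 4! × 1! × 4!) = 18918900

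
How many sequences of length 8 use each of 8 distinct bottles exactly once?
8! = 40320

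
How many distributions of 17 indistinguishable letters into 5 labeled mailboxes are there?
C(17+5-1, 5-1) = C(21, 4) = 5985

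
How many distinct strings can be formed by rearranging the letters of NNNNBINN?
8! / (1! × 6! × 1!) = 56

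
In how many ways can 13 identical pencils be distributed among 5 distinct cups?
C(13+5-1, 5-1) = C(17, 4) = 2380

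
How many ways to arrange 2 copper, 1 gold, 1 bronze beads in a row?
4! / (2! × 1! × 1!) = 12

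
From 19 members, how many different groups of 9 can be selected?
C(19,9) = 19!/(9!×10!) = 92378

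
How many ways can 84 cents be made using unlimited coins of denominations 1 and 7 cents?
Coefficient of x^84 in 1/(1-x^1) · 1/(1-x^7). Use j coins of 7 for j = 0..⌊84/7⌋ = 12, the rest in 1s: 12 + 1 = 13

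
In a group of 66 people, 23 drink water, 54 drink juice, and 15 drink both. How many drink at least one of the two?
|A∪B| = |A| + |B| - |A∩B| = 23 + 54 - 15 = 62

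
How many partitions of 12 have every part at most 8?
Let r_j(i) = number of partitions of i into parts ≤ j, for i = 0..12. r_1(i) = 1 for all i; r_j(i) = r_{j-1}(i) + r_j(i-j). Rows j = 2..8: ≤2: 1 1 2 2 3 3 4 4 5 5 6 6 7; ≤3: 1 1 2 3 4 5 7 8 10 12 14 16 19; ≤4: 1 1 2 3 5 6 9 11 15 18 23 27 34; ≤5: 1 1 2 3 5 7 10 13 18 23 30 37 47; ≤6: 1 1 2 3 5 7 11 14 20 26 35 44 58; ≤7: 1 1 2 3 5 7 11 15 21 28 38 49 65; ≤8: 1 1 2 3 5 7 11 15 22 29 40 52 70. r_8(12) = 70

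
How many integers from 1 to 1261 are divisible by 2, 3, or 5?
⌊1261/2⌋+⌊1261/3⌋+⌊1261/5⌋ - ⌊1261/6⌋-⌊1261/10⌋-⌊1261/15⌋ + ⌊1261/30⌋ = 630+420+252 - 210-126-84 + 42 = 924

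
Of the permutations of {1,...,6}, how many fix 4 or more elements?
Exactly j fixed points: C(6,j)·!(6-j); sum over j ≥ 4 (derangement numbers via !m = (m-1)·(!(m-1) + !(m-2)): !0..!2 = 1, 0, 1). Σ_{j=4}^{6} C(6,j)·!(6-j) = C(6,4)·!2 + C(6,5)·!1 + C(6,6)·!0 = 15·1 + 6·0 + 1·1 = 16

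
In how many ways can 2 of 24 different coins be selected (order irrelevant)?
C(24,2) = 24!/(2!×22!) = 276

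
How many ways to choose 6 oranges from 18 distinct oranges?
C(18,6) = 18!/(6!×12!) = 18564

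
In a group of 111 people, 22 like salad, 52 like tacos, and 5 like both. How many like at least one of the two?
|A∪B| = |A| + |B| - |A∩B| = 22 + 52 - 5 = 69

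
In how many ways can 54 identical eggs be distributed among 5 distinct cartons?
C(54+5-1, 5-1) = C(58, 4) = 424270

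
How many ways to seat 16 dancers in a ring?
Circular: fix one position, arrange the rest. (16-1)! = 1307674368000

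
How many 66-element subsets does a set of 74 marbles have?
C(74,66) = 74!/(66!×8!) = 15071474661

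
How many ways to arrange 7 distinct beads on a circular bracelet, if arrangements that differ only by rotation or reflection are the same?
(7-1)!/2 = 720/2 = 360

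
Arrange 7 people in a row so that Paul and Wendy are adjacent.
Treat as block: (7-1)! × 2! = 720 × 2 = 1440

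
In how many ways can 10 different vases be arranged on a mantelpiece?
10! = 3628800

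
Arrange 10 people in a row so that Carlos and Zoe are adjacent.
Treat as block: (10-1)! × 2! = 362880 × 2 = 725760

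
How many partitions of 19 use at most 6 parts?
By conjugation, equals partitions of 19 into parts ≤ 6. Let r_j(i) = number of partitions of i into parts ≤ j, for i = 0..19. r_1(i) = 1 for all i; r_j(i) = r_{j-1}(i) + r_j(i-j). Rows j = 2..6: ≤2: 1 1 2 2 3 3 4 4 5 5 6 6 7 7 8 8 9 9 10 10; ≤3: 1 1 2 3 4 5 7 8 10 12 14 16 19 21 24 27 30 33 37 40; ≤4: 1 1 2 3 5 6 9 11 15 18 23 27 34 39 47 54 64 72 84 94; ≤5: 1 1 2 3 5 7 10 13 18 23 30 37 47 57 70 84 101 119 141 164; ≤6: 1 1 2 3 5 7 11 14 20 26 35 44 58 71 90 110 136 163 199 235. r_6(19) = 235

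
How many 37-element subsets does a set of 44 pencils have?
C(44,37) = 44!/(37!×7!) = 38320568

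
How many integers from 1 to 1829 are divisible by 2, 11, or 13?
⌊1829/2⌋+⌊1829/11⌋+⌊1829/13⌋ - ⌊1829/22⌋-⌊1829/26⌋-⌊1829/143⌋ + ⌊1829/286⌋ = 914+166+140 - 83-70-12 + 6 = 1061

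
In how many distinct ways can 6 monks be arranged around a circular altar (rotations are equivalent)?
Circular: fix one position, arrange the rest. (6-1)! = 120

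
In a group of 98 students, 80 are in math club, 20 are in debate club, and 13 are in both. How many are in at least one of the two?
|A∪B| = |A| + |B| - |A∩B| = 80 + 20 - 13 = 87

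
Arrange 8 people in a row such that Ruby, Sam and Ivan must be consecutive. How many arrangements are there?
Treat the 3 as one block: (8-3+1)! × 3! = 720 × 6 = 4320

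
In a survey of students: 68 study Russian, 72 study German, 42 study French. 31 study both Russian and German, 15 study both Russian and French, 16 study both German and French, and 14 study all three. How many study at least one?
|A∪B∪C| = 68+72+42-31-15-16+14 = 134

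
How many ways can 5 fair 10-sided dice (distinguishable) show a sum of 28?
Coefficient of x^28 in (x + x² + ... + x^10)^5. By inclusion-exclusion on dice exceeding 10: Σ_j (-1)^j C(5,j)·C(28-1-10j, 4) = C(5,0)·C(27,4) - C(5,1)·C(17,4) + C(5,2)·C(7,4) = 1·17550 - 5·2380 + 10·35 = 6000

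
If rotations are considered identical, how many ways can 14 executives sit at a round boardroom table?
Circular: fix one position, arrange the rest. (14-1)! = 6227020800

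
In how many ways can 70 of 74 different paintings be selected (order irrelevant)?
C(74,70) = 74!/(70!×4!) = 1150626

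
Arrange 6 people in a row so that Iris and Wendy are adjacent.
Treat as block: (6-1)! × 2! = 120 × 2 = 240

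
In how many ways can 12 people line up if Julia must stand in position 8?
Fix one position: (12-1)! = 39916800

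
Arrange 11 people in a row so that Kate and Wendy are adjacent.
Treat as block: (11-1)! × 2! = 3628800 × 2 = 7257600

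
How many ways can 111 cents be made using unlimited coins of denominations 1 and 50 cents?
Coefficient of x^111 in 1/(1-x^1) · 1/(1-x^50). Use j coins of 50 for j = 0..⌊111/50⌋ = 2, the rest in 1s: 2 + 1 = 3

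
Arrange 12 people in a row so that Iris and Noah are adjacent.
Treat as block: (12-1)! × 2! = 39916800 × 2 = 79833600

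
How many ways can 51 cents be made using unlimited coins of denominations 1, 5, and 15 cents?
Coefficient of x^51 in 1/(1-x^1) · 1/(1-x^5) · 1/(1-x^15). Case on j = number of 15-cent coins (j = 0..3); remainder r = 51 - 15j is made from {1,5} in ⌊r/5⌋+1 ways. r = 51, 36, 21, 6 → 11 + 8 + 5 + 2 = 26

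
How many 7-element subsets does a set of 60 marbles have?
C(60,7) = 60!/(7!×53!) = 386206920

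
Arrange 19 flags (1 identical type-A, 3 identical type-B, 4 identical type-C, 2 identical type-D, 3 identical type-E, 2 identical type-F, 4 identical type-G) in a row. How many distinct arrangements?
19! / (1! × 3! × 4! × 2! × 3! × 2! × 4!) = 1466593128000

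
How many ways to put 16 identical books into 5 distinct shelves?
C(16+5-1, 5-1) = C(20, 4) = 4845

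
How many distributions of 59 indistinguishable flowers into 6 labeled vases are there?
C(59+6-1, 6-1) = C(64, 5) = 7624512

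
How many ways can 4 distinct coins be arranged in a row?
4! = 24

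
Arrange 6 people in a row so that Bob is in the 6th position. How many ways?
Fix one position: (6-1)! = 120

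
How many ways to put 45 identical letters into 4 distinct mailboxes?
C(45+4-1, 4-1) = C(48, 3) = 17296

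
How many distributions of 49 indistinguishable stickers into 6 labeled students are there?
C(49+6-1, 6-1) = C(54, 5) = 3162510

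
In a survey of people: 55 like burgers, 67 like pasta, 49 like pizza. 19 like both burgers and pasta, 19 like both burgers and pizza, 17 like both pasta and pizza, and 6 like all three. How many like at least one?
|A∪B∪C| = 55+67+49-19-19-17+6 = 122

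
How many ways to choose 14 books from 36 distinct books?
C(36,14) = 36!/(14!×22!) = 3796297200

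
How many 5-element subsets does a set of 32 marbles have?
C(32,5) = 32!/(5!×27!) = 201376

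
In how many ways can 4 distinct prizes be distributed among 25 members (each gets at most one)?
P(25,4) = 25!/(25-4)! = 303600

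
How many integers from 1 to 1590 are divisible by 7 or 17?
⌊1590/7⌋ + ⌊1590/17⌋ - ⌊1590/119⌋ = 227 + 93 - 13 = 307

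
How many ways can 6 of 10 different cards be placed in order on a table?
P(10,6) = 10!/(10-6)! = 151200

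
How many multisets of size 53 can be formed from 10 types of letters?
C(53+10-1, 10-1) = C(62, 9) = 20286591270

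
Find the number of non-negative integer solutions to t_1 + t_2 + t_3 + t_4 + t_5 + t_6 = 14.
C(14+6-1, 6-1) = C(19, 5) = 11628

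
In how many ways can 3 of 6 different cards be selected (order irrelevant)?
C(6,3) = 6!/(3!×3!) = 20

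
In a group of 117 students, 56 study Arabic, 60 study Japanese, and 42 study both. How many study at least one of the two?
|A∪B| = |A| + |B| - |A∩B| = 56 + 60 - 42 = 74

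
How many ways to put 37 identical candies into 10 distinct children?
C(37+10-1, 10-1) = C(46, 9) = 1101716330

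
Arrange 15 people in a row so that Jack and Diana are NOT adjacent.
Total - adjacent = 15! - (15-1)!×2 = 1307674368000 - 174356582400 = 1133317785600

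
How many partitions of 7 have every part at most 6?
Let r_j(i) = number of partitions of i into parts ≤ j, for i = 0..7. r_1(i) = 1 for all i; r_j(i) = r_{j-1}(i) + r_j(i-j). Rows j = 2..6: ≤2: 1 1 2 2 3 3 4 4; ≤3: 1 1 2 3 4 5 7 8; ≤4: 1 1 2 3 5 6 9 11; ≤5: 1 1 2 3 5 7 10 13; ≤6: 1 1 2 3 5 7 11 14. r_6(7) = 14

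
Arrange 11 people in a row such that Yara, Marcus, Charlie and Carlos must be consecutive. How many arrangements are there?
Treat the 4 as one block: (11-4+1)! × 4! = 40320 × 24 = 967680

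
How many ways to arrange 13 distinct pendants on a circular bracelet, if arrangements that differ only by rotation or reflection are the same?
(13-1)!/2 = 479001600/2 = 239500800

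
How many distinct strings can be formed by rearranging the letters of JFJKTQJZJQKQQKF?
15! / (4! × 1! × 3! × 1! × 4! × 2!) = 189189000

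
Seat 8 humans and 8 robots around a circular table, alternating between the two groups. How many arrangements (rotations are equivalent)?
Fix one of the humans: (8-1)! ways for the remaining humans, × 8! ways for the robots = 5040 × 40320 = 203212800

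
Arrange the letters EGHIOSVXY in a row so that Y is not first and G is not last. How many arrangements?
By inclusion-exclusion: 9! - 2×(9-1)! + (9-2)! = 362880 - 80640 + 5040 = 287280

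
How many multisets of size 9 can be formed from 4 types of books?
C(9+4-1, 4-1) = C(12, 3) = 220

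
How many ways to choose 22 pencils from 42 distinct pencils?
C(42,22) = 42!/(22!×20!) = 513791607420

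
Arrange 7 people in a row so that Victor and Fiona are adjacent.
Treat as block: (7-1)! × 2! = 720 × 2 = 1440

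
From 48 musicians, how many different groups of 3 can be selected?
C(48,3) = 48!/(3!×45!) = 17296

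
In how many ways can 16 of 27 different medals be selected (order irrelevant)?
C(27,16) = 27!/(16!×11!) = 13037895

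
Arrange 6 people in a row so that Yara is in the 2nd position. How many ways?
Fix one position: (6-1)! = 120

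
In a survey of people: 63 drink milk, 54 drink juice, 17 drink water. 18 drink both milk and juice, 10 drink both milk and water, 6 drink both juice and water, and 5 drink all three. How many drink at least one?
|A∪B∪C| = 63+54+17-18-10-6+5 = 105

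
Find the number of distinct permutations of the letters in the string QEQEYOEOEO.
10! / (1! × 2! × 3! × 4!) = 12600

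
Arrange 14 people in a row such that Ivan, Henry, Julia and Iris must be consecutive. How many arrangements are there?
Treat the 4 as one block: (14-4+1)! × 4! = 39916800 × 24 = 958003200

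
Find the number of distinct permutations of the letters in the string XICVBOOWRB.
10! / (1! × 1! × 2! × 1! × 2! × 1! × 1! × 1!) = 907200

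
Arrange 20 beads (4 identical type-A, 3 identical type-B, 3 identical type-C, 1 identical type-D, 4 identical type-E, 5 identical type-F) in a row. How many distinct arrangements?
20! / (4! × 3! × 3! × 1! × 4! × 5!) = 977728752000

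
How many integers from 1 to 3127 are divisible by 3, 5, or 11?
⌊3127/3⌋+⌊3127/5⌋+⌊3127/11⌋ - ⌊3127/15⌋-⌊3127/33⌋-⌊3127/55⌋ + ⌊3127/165⌋ = 1042+625+284 - 208-94-56 + 18 = 1611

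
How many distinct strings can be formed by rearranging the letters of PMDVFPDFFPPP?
12! / (1! × 2! × 5! × 3! × 1!) = 332640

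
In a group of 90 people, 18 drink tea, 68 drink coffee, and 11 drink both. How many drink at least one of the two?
|A∪B| = |A| + |B| - |A∩B| = 18 + 68 - 11 = 75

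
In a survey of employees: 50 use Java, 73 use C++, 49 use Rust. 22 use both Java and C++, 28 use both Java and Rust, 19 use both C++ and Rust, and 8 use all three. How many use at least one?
|A∪B∪C| = 50+73+49-22-28-19+8 = 111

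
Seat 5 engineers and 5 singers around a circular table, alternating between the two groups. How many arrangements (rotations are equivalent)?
Fix one of the engineers: (5-1)! ways for the remaining engineers, × 5! ways for the singers = 24 × 120 = 2880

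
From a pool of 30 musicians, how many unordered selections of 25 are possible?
C(30,25) = 30!/(25!×5!) = 142506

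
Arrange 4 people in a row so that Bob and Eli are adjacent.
Treat as block: (4-1)! × 2! = 6 × 2 = 12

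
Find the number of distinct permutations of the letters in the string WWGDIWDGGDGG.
12! / (3! × 5! × 3! × 1!) = 110880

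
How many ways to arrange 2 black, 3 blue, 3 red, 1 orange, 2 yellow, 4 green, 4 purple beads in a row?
19! / (2! × 3! × 3! × 1! × 2! × 4! × 4!) = 1466593128000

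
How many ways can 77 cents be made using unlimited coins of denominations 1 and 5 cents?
Coefficient of x^77 in 1/(1-x^1) · 1/(1-x^5). Use j coins of 5 for j = 0..⌊77/5⌋ = 15, the rest in 1s: 15 + 1 = 16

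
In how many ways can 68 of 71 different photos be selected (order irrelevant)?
C(71,68) = 71!/(68!×3!) = 57155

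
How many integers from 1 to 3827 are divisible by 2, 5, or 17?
⌊3827/2⌋+⌊3827/5⌋+⌊3827/17⌋ - ⌊3827/10⌋-⌊3827/34⌋-⌊3827/85⌋ + ⌊3827/170⌋ = 1913+765+225 - 382-112-45 + 22 = 2386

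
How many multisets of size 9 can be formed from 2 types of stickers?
C(9+2-1, 2-1) = C(10, 1) = 10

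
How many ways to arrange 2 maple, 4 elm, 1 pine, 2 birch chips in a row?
9! / (2! × 4! × 1! × 2!) = 3780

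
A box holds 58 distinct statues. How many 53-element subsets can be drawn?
C(58,53) = 58!/(53!×5!) = 4582116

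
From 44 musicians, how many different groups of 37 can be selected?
C(44,37) = 44!/(37!×7!) = 38320568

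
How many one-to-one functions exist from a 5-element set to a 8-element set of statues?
P(8,5) = 8!/(8-5)! = 6720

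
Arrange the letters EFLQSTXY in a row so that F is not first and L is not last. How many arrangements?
By inclusion-exclusion: 8! - 2×(8-1)! + (8-2)! = 40320 - 10080 + 720 = 30960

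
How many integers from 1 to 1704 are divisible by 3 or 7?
⌊1704/3⌋ + ⌊1704/7⌋ - ⌊1704/21⌋ = 568 + 243 - 81 = 730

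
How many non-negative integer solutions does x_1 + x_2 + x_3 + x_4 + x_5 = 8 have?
C(8+5-1, 5-1) = C(12, 4) = 495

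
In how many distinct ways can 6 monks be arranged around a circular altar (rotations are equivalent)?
Circular: fix one position, arrange the rest. (6-1)! = 120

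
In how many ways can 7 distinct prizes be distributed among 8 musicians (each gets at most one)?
P(8,7) = 8!/(8-7)! = 40320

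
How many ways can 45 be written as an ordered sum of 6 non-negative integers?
C(45+6-1, 6-1) = C(50, 5) = 2118760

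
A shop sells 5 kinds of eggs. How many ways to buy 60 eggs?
C(60+5-1, 5-1) = C(64, 4) = 635376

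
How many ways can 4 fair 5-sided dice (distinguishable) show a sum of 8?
Coefficient of x^8 in (x + x² + ... + x^5)^4. By inclusion-exclusion on dice exceeding 5: Σ_j (-1)^j C(4,j)·C(8-1-5j, 3) = C(4,0)·C(7,3) = 1·35 = 35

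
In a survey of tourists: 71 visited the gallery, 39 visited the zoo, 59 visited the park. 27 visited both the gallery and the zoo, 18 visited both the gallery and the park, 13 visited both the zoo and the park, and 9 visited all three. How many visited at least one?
|A∪B∪C| = 71+39+59-27-18-13+9 = 120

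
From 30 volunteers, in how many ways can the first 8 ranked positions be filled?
P(30,8) = 30!/(30-8)! = 235989936000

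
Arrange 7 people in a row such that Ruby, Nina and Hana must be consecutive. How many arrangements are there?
Treat the 3 as one block: (7-3+1)! × 3! = 120 × 6 = 720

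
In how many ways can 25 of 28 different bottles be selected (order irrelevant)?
C(28,25) = 28!/(25!×3!) = 3276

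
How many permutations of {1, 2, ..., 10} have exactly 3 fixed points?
Choose the 3 fixed points C(10,3) = 120, derange the rest: !7 = Σ_{j=0}^{7} (-1)^j·7!/j! = 5040 - 5040 + 2520 - 840 + 210 - 42 + 7 - 1 = 1854. Product = 120 × 1854 = 222480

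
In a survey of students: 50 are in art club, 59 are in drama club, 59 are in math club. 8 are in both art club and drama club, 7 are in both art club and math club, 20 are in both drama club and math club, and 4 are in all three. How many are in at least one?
|A∪B∪C| = 50+59+59-8-7-20+4 = 137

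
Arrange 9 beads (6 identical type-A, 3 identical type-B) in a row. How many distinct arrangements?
9! / (6! × 3!) = 84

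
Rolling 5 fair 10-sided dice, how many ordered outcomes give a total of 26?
Coefficient of x^26 in (x + x² + ... + x^10)^5. By inclusion-exclusion on dice exceeding 10: Σ_j (-1)^j C(5,j)·C(26-1-10j, 4) = C(5,0)·C(25,4) - C(5,1)·C(15,4) + C(5,2)·C(5,4) = 1·12650 - 5·1365 + 10·5 = 5875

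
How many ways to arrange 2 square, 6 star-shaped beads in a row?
8! / (2! × 6!) = 28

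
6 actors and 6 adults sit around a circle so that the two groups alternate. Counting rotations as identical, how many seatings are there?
Fix one of the actors: (6-1)! ways for the remaining actors, × 6! ways for the adults = 120 × 720 = 86400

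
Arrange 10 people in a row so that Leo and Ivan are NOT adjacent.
Total - adjacent = 10! - (10-1)!×2 = 3628800 - 725760 = 2903040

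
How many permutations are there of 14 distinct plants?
14! = 87178291200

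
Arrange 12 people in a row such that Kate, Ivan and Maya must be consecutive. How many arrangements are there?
Treat the 3 as one block: (12-3+1)! × 3! = 3628800 × 6 = 21772800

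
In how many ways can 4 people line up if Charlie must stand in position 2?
Fix one position: (4-1)! = 6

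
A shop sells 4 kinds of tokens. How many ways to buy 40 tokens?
C(40+4-1, 4-1) = C(43, 3) = 12341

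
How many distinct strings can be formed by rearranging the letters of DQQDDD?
6! / (4! × 2!) = 15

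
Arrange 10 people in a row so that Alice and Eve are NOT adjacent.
Total - adjacent = 10! - (10-1)!×2 = 3628800 - 725760 = 2903040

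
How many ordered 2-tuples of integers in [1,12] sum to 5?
Coefficient of x^5 in (x + x² + ... + x^12)^2. By inclusion-exclusion on dice exceeding 12: Σ_j (-1)^j C(2,j)·C(5-1-12j, 1) = C(2,0)·C(4,1) = 1·4 = 4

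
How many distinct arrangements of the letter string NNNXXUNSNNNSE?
13! / (1! × 2! × 1! × 7! × 2!) = 308880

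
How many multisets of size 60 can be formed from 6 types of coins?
C(60+6-1, 6-1) = C(65, 5) = 8259888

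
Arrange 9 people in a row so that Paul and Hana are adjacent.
Treat as block: (9-1)! × 2! = 40320 × 2 = 80640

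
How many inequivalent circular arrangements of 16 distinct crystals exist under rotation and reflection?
(16-1)!/2 = 1307674368000/2 = 653837184000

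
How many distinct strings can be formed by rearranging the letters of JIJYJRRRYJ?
10! / (3! × 4! × 2! × 1!) = 12600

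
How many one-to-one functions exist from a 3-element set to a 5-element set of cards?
P(5,3) = 5!/(5-3)! = 60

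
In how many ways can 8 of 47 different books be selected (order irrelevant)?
C(47,8) = 47!/(8!×39!) = 314457495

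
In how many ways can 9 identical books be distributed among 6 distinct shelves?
C(9+6-1, 6-1) = C(14, 5) = 2002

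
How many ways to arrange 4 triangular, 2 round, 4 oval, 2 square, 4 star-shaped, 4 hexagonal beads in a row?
20! / (4! × 2! × 4! × 2! × 4! × 4!) = 1833241410000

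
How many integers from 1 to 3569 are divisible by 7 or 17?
⌊3569/7⌋ + ⌊3569/17⌋ - ⌊3569/119⌋ = 509 + 209 - 29 = 689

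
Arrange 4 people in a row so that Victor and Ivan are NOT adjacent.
Total - adjacent = 4! - (4-1)!×2 = 24 - 12 = 12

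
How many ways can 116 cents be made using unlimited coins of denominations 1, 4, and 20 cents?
Coefficient of x^116 in 1/(1-x^1) · 1/(1-x^4) · 1/(1-x^20). Case on j = number of 20-cent coins (j = 0..5); remainder r = 116 - 20j is made from {1,4} in ⌊r/4⌋+1 ways. r = 116, 96, 76, 56, 36, 16 → 30 + 25 + 20 + 15 + 10 + 5 = 105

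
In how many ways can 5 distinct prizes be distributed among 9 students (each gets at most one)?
P(9,5) = 9!/(9-5)! = 15120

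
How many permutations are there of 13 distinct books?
13! = 6227020800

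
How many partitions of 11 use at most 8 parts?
By conjugation, equals partitions of 11 into parts ≤ 8. Let r_j(i) = number of partitions of i into parts ≤ j, for i = 0..11. r_1(i) = 1 for all i; r_j(i) = r_{j-1}(i) + r_j(i-j). Rows j = 2..8: ≤2: 1 1 2 2 3 3 4 4 5 5 6 6; ≤3: 1 1 2 3 4 5 7 8 10 12 14 16; ≤4: 1 1 2 3 5 6 9 11 15 18 23 27; ≤5: 1 1 2 3 5 7 10 13 18 23 30 37; ≤6: 1 1 2 3 5 7 11 14 20 26 35 44; ≤7: 1 1 2 3 5 7 11 15 21 28 38 49; ≤8: 1 1 2 3 5 7 11 15 22 29 40 52. r_8(11) = 52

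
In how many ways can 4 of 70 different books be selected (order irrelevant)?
C(70,4) = 70!/(4!×66!) = 916895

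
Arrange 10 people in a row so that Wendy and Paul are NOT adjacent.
Total - adjacent = 10! - (10-1)!×2 = 3628800 - 725760 = 2903040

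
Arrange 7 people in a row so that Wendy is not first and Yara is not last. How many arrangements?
By inclusion-exclusion: 7! - 2×(7-1)! + (7-2)! = 5040 - 1440 + 120 = 3720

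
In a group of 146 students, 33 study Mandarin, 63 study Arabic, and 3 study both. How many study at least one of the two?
|A∪B| = |A| + |B| - |A∩B| = 33 + 63 - 3 = 93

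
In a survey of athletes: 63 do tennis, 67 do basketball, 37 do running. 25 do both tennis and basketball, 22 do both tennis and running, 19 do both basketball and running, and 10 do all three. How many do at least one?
|A∪B∪C| = 63+67+37-25-22-19+10 = 111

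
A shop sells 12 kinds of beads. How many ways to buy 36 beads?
C(36+12-1, 12-1) = C(47, 11) = 17417133617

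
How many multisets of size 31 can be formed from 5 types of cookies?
C(31+5-1, 5-1) = C(35, 4) = 52360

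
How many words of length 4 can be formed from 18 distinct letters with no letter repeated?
P(18,4) = 18!/(18-4)! = 73440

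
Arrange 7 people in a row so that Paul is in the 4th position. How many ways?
Fix one position: (7-1)! = 720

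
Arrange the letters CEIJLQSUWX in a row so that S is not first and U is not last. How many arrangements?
By inclusion-exclusion: 10! - 2×(10-1)! + (10-2)! = 3628800 - 725760 + 40320 = 2943360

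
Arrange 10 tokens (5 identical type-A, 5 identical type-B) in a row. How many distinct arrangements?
10! / (5! × 5!) = 252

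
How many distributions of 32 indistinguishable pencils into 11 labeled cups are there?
C(32+11-1, 11-1) = C(42, 10) = 1471442973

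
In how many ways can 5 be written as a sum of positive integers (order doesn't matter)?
Pentagonal recurrence p(n) = p(n-1) + p(n-2) - p(n-5) - p(n-7) + p(n-12) + p(n-15) - ... gives p(0..4) = 1, 1, 2, 3, 5. p(5) = p(4) + p(3) - p(0) = 5 + 3 - 1 = 7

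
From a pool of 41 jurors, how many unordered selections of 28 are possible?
C(41,28) = 41!/(28!×13!) = 17620076360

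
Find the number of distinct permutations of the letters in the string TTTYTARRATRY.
12! / (2! × 5! × 3! × 2!) = 166320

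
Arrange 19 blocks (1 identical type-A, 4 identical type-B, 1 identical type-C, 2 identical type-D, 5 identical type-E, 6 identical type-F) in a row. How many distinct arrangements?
19! / (1! × 4! × 1! × 2! × 5! × 6!) = 29331862560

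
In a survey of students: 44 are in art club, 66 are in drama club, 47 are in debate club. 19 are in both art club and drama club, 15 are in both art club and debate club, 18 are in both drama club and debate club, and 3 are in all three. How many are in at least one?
|A∪B∪C| = 44+66+47-19-15-18+3 = 108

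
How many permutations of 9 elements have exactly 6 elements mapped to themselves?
Choose the 6 fixed points C(9,6) = 84, derange the rest: !3 = Σ_{j=0}^{3} (-1)^j·3!/j! = 6 - 6 + 3 - 1 = 2. Product = 84 × 2 = 168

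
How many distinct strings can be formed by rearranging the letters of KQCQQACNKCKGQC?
14! / (1! × 1! × 4! × 1! × 3! × 4!) = 25225200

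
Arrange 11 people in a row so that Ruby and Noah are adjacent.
Treat as block: (11-1)! × 2! = 3628800 × 2 = 7257600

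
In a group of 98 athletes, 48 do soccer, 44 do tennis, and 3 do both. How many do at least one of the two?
|A∪B| = |A| + |B| - |A∩B| = 48 + 44 - 3 = 89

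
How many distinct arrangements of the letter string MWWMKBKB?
8! / (2! × 2! × 2! × 2!) = 2520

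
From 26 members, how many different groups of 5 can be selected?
C(26,5) = 26!/(5!×21!) = 65780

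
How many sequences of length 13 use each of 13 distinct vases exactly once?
13! = 6227020800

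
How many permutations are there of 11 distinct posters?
11! = 39916800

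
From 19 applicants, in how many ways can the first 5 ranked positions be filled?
P(19,5) = 19!/(19-5)! = 1395360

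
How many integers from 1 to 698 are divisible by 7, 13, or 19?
⌊698/7⌋+⌊698/13⌋+⌊698/19⌋ - ⌊698/91⌋-⌊698/133⌋-⌊698/247⌋ + ⌊698/1729⌋ = 99+53+36 - 7-5-2 + 0 = 174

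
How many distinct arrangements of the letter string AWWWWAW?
7! / (2! × 5!) = 21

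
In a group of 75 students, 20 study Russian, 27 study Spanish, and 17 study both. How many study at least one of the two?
|A∪B| = |A| + |B| - |A∩B| = 20 + 27 - 17 = 30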